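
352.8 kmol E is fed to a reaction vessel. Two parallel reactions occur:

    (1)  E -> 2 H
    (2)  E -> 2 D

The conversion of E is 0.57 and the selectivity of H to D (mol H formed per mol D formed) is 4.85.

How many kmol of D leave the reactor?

68.8 kmol

Conversion of E: E consumed = 0.57 × 352.8 = 201.1 kmol = 1ξ₁ + 1ξ₂.
Selectivity: 2ξ₁ / (2ξ₂) = 4.85 → ξ₁ = 4.85 ξ₂.
Substitute: (1·4.85 + 1) ξ₂ = 201.1 → ξ₂ = 34.38 kmol, ξ₁ = 166.7 kmol.
Outlet amounts (n = n₀ + Σ ν·ξ):
  E: 352.8 − 1(166.7) − 1(34.38) = 151.7
  H: 0 + 2(166.7) = 333.4
  D: 0 + 2(34.38) = 68.75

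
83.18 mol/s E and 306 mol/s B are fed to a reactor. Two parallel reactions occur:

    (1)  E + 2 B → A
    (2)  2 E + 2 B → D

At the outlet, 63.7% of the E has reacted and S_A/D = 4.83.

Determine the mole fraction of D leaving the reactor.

0.0267

Conversion of E: E consumed = 0.637 × 83.18 = 52.99 mol/s = 1ξ₁ + 2ξ₂.
Selectivity: 1ξ₁ / (1ξ₂) = 4.83 → ξ₁ = 4.83 ξ₂.
Substitute: (1·4.83 + 2) ξ₂ = 52.99 → ξ₂ = 7.758 mol/s, ξ₁ = 37.47 mol/s.
Outlet amounts (n = n₀ + Σ ν·ξ):
  E: 83.18 − 1(37.47) − 2(7.758) = 30.19
  B: 306 − 2(37.47) − 2(7.758) = 215.5
  A: 0 + 1(37.47) = 37.47
  D: 0 + 1(7.758) = 7.758
Total out = 291 mol/s; y_D = 7.758 / 291 = 0.02666.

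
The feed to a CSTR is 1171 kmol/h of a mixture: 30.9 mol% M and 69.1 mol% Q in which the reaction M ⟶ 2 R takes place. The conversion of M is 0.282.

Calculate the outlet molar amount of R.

204 kmol/h

M reacted = 0.282 × 361.8 = 102 kmol/h; ν_M = −1, so ξ = 102/1 = 102 kmol/h.
Outlet amounts (n = n₀ + ν ξ):
  M: 361.8 − 1(102) = 259.8
  R: 0 + 2(102) = 204.1
  Q: 809.2 (inert)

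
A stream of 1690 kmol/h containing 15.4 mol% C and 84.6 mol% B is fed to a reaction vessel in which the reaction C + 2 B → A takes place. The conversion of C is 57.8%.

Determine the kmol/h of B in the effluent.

C reacted = 0.578 × 260.3 = 150.4 kmol/h; ν_C = −1, so ξ = 150.4/1 = 150.4 kmol/h.
Outlet amounts (n = n₀ + ν ξ):
  C: 260.3 − 1(150.4) = 109.8
  B: 1430 − 2(150.4) = 1129
  A: 0 + 1(150.4) = 150.4

1130 kmol/h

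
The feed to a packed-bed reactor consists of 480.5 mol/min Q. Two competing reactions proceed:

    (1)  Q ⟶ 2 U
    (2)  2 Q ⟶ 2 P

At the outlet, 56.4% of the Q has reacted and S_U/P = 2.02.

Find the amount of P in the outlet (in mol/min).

135 mol/min

Conversion of Q: Q consumed = 0.564 × 480.5 = 271 mol/min = 1ξ₁ + 2ξ₂.
Selectivity: 2ξ₁ / (2ξ₂) = 2.02 → ξ₁ = 2.02 ξ₂.
Substitute: (1·2.02 + 2) ξ₂ = 271 → ξ₂ = 67.41 mol/min, ξ₁ = 136.2 mol/min.
Outlet amounts (n = n₀ + Σ ν·ξ):
  Q: 480.5 − 1(136.2) − 2(67.41) = 209.5
  U: 0 + 2(136.2) = 272.4
  P: 0 + 2(67.41) = 134.8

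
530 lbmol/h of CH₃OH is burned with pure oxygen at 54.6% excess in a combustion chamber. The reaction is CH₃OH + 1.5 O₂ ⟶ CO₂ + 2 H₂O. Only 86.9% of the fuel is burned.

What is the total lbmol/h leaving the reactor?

Stoichiometric O₂ = 1.5 × 530 = 795 lbmol/h; O₂ fed = 795 × 1.546 = 1229 lbmol/h.
Fuel reacted = 0.869 × 530 → ξ = 460.6 lbmol/h.
Outlet (n = n₀ + ν ξ):
  CH₃OH: 530 − 1(460.6) = 69.43
  O₂: 1229 − 1.5(460.6) = 538.2
  CO₂: 0 + 1(460.6) = 460.6
  H₂O: 0 + 2(460.6) = 921.1
Total out = 69.43 + 538.2 + 460.6 + 921.1 = 1989 lbmol/h.

1990 lbmol/h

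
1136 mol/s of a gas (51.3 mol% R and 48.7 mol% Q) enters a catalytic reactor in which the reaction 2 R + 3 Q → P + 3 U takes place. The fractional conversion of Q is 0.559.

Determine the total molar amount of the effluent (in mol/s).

1030 mol/s

Q reacted = 0.559 × 553.2 = 309.3 mol/s; ν_Q = −3, so ξ = 309.3/3 = 103.1 mol/s.
Outlet amounts (n = n₀ + ν ξ):
  R: 582.8 − 2(103.1) = 376.6
  Q: 553.2 − 3(103.1) = 244
  P: 0 + 1(103.1) = 103.1
  U: 0 + 3(103.1) = 309.3
Total out = 376.6 + 244 + 103.1 + 309.3 = 1033 mol/s.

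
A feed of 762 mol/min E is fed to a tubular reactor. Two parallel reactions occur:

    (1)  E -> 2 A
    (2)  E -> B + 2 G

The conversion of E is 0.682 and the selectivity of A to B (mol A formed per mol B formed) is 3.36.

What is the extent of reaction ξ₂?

Conversion of E: E consumed = 0.682 × 762 = 519.7 mol/min = 1ξ₁ + 1ξ₂.
Selectivity: 2ξ₁ / (1ξ₂) = 3.36 → ξ₁ = 1.68 ξ₂.
Substitute: (1·1.68 + 1) ξ₂ = 519.7 → ξ₂ = 193.9 mol/min, ξ₁ = 325.8 mol/min.
Outlet amounts (n = n₀ + Σ ν·ξ):
  E: 762 − 1(325.8) − 1(193.9) = 242.3
  A: 0 + 2(325.8) = 651.5
  B: 0 + 1(193.9) = 193.9
  G: 0 + 2(193.9) = 387.8

ξ₂ = 194 mol/min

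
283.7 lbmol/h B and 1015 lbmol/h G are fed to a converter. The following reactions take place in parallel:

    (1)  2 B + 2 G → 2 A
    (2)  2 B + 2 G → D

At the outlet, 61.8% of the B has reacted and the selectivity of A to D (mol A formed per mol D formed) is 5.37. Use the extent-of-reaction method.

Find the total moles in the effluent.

Conversion of B: B consumed = 0.618 × 283.7 = 175.3 lbmol/h = 2ξ₁ + 2ξ₂.
Selectivity: 2ξ₁ / (1ξ₂) = 5.37 → ξ₁ = 2.685 ξ₂.
Substitute: (2·2.685 + 2) ξ₂ = 175.3 → ξ₂ = 23.79 lbmol/h, ξ₁ = 63.87 lbmol/h.
Outlet amounts (n = n₀ + Σ ν·ξ):
  B: 283.7 − 2(63.87) − 2(23.79) = 108.4
  G: 1015 − 2(63.87) − 2(23.79) = 839.7
  A: 0 + 2(63.87) = 127.7
  D: 0 + 1(23.79) = 23.79
Total out = 108.4 + 839.7 + 127.7 + 23.79 = 1100 lbmol/h.

1100 lbmol/h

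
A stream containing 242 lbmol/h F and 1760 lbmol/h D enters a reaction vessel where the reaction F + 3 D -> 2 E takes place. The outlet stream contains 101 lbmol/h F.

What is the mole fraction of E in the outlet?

For F: n = n₀ − 1ξ → 101 = 242 − 1ξ, giving ξ = 141 lbmol/h.
Outlet amounts (n = n₀ + ν ξ):
  F: 242 − 1(141) = 101
  D: 1760 − 3(141) = 1337
  E: 0 + 2(141) = 282
Total out = 1720 lbmol/h; y_E = 282 / 1720 = 0.164.

0.164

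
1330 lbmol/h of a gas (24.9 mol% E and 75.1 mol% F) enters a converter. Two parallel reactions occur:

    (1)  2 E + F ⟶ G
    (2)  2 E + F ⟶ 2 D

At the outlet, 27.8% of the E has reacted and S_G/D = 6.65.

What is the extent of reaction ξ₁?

ξ₁ = 42.8 lbmol/h

Conversion of E: E consumed = 0.278 × 331.2 = 92.07 lbmol/h = 2ξ₁ + 2ξ₂.
Selectivity: 1ξ₁ / (2ξ₂) = 6.65 → ξ₁ = 13.3 ξ₂.
Substitute: (2·13.3 + 2) ξ₂ = 92.07 → ξ₂ = 3.219 lbmol/h, ξ₁ = 42.81 lbmol/h.
Outlet amounts (n = n₀ + Σ ν·ξ):
  E: 331.2 − 2(42.81) − 2(3.219) = 239.1
  F: 998.8 − 1(42.81) − 1(3.219) = 952.8
  G: 0 + 1(42.81) = 42.81
  D: 0 + 2(3.219) = 6.438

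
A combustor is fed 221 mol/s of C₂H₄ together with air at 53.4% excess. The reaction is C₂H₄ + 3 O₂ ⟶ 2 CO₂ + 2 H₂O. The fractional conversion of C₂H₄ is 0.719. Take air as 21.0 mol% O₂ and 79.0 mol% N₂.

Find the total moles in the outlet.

Stoichiometric O₂ = 3 × 221 = 663 mol/s; O₂ fed = 663 × 1.534 = 1017 mol/s.
N₂ fed = 1017 × 79/21 = 3826 mol/s.
Fuel reacted = 0.719 × 221 → ξ = 158.9 mol/s.
Outlet (n = n₀ + ν ξ):
  C₂H₄: 221 − 1(158.9) = 62.1
  O₂: 1017 − 3(158.9) = 540.3
  N₂: 3826 (inert)
  CO₂: 0 + 2(158.9) = 317.8
  H₂O: 0 + 2(158.9) = 317.8
Total out = 62.1 + 540.3 + 3826 + 317.8 + 317.8 = 5064 mol/s.

5060 mol/s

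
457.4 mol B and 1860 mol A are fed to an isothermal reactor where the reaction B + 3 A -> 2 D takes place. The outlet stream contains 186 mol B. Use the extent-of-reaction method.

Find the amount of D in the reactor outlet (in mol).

For B: n = n₀ − 1ξ → 186 = 457.4 − 1ξ, giving ξ = 271.4 mol.
Outlet amounts (n = n₀ + ν ξ):
  B: 457.4 − 1(271.4) = 186
  A: 1860 − 3(271.4) = 1046
  D: 0 + 2(271.4) = 542.8

543 mol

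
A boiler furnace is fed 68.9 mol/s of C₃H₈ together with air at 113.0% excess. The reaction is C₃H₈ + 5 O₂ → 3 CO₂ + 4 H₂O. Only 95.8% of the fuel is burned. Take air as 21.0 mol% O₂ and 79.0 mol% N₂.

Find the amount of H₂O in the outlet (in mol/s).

264 mol/s

Stoichiometric O₂ = 5 × 68.9 = 344.5 mol/s; O₂ fed = 344.5 × 2.130 = 733.8 mol/s.
N₂ fed = 733.8 × 79/21 = 2760 mol/s.
Fuel reacted = 0.958 × 68.9 → ξ = 66.01 mol/s.
Outlet (n = n₀ + ν ξ):
  C₃H₈: 68.9 − 1(66.01) = 2.894
  O₂: 733.8 − 5(66.01) = 403.8
  N₂: 2760 (inert)
  CO₂: 0 + 3(66.01) = 198
  H₂O: 0 + 4(66.01) = 264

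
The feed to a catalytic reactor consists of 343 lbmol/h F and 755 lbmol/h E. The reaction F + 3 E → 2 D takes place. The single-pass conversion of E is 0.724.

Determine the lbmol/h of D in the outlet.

364 lbmol/h

E reacted = 0.724 × 755 = 546.6 lbmol/h; ν_E = −3, so ξ = 546.6/3 = 182.2 lbmol/h.
Outlet amounts (n = n₀ + ν ξ):
  F: 343 − 1(182.2) = 160.8
  E: 755 − 3(182.2) = 208.4
  D: 0 + 2(182.2) = 364.4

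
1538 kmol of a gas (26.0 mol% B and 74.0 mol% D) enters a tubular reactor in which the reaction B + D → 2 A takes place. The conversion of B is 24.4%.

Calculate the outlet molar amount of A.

B reacted = 0.244 × 399.9 = 97.57 kmol; ν_B = −1, so ξ = 97.57/1 = 97.57 kmol.
Outlet amounts (n = n₀ + ν ξ):
  B: 399.9 − 1(97.57) = 302.3
  D: 1138 − 1(97.57) = 1041
  A: 0 + 2(97.57) = 195.1

195 kmol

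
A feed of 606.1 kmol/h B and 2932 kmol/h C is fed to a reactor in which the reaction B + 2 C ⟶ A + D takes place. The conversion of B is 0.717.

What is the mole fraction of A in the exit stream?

0.14

B reacted = 0.717 × 606.1 = 434.6 kmol/h; ν_B = −1, so ξ = 434.6/1 = 434.6 kmol/h.
Outlet amounts (n = n₀ + ν ξ):
  B: 606.1 − 1(434.6) = 171.5
  C: 2932 − 2(434.6) = 2063
  A: 0 + 1(434.6) = 434.6
  D: 0 + 1(434.6) = 434.6
Total out = 3104 kmol/h; y_A = 434.6 / 3104 = 0.14.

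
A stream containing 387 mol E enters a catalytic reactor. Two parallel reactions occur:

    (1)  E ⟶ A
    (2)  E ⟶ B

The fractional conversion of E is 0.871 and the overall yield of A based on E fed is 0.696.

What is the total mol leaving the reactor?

Yield of A: 1ξ₁ / 387 = 0.696 → ξ₁ = 269.4 mol.
Conversion of E: 1ξ₁ + 1ξ₂ = 0.871 × 387 = 337.1 → ξ₂ = 67.73 mol.
Outlet amounts (n = n₀ + Σ ν·ξ):
  E: 387 − 1(269.4) − 1(67.73) = 49.92
  A: 0 + 1(269.4) = 269.4
  B: 0 + 1(67.73) = 67.73
Total out = 49.92 + 269.4 + 67.73 = 387 mol.

387 mol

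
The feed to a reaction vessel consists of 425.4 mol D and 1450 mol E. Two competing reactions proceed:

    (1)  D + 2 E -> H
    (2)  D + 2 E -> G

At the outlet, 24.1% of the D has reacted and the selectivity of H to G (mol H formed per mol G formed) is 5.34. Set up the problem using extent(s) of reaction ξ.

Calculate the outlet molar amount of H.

Conversion of D: D consumed = 0.241 × 425.4 = 102.5 mol = 1ξ₁ + 1ξ₂.
Selectivity: 1ξ₁ / (1ξ₂) = 5.34 → ξ₁ = 5.34 ξ₂.
Substitute: (1·5.34 + 1) ξ₂ = 102.5 → ξ₂ = 16.17 mol, ξ₁ = 86.35 mol.
Outlet amounts (n = n₀ + Σ ν·ξ):
  D: 425.4 − 1(86.35) − 1(16.17) = 322.9
  E: 1450 − 2(86.35) − 2(16.17) = 1245
  H: 0 + 1(86.35) = 86.35
  G: 0 + 1(16.17) = 16.17

86.4 mol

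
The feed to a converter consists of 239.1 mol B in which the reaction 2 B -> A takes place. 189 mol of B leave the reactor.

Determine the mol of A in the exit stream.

25 mol

For B: n = n₀ − 2ξ → 189 = 239.1 − 2ξ, giving ξ = 25.05 mol.
Outlet amounts (n = n₀ + ν ξ):
  B: 239.1 − 2(25.05) = 189
  A: 0 + 1(25.05) = 25.05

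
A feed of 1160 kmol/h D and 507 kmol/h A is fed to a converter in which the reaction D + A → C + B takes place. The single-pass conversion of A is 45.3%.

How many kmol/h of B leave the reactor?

A reacted = 0.453 × 507 = 229.7 kmol/h; ν_A = −1, so ξ = 229.7/1 = 229.7 kmol/h.
Outlet amounts (n = n₀ + ν ξ):
  D: 1160 − 1(229.7) = 930.3
  A: 507 − 1(229.7) = 277.3
  C: 0 + 1(229.7) = 229.7
  B: 0 + 1(229.7) = 229.7

230 kmol/h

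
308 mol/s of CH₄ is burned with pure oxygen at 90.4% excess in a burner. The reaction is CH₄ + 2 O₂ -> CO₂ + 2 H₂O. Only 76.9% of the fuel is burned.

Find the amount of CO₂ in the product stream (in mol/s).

237 mol/s

Stoichiometric O₂ = 2 × 308 = 616 mol/s; O₂ fed = 616 × 1.904 = 1173 mol/s.
Fuel reacted = 0.769 × 308 → ξ = 236.9 mol/s.
Outlet (n = n₀ + ν ξ):
  CH₄: 308 − 1(236.9) = 71.15
  O₂: 1173 − 2(236.9) = 699.2
  CO₂: 0 + 1(236.9) = 236.9
  H₂O: 0 + 2(236.9) = 473.7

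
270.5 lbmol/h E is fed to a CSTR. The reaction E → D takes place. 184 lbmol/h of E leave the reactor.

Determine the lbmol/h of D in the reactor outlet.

For E: n = n₀ − 1ξ → 184 = 270.5 − 1ξ, giving ξ = 86.5 lbmol/h.
Outlet amounts (n = n₀ + ν ξ):
  E: 270.5 − 1(86.5) = 184
  D: 0 + 1(86.5) = 86.5

86.5 lbmol/h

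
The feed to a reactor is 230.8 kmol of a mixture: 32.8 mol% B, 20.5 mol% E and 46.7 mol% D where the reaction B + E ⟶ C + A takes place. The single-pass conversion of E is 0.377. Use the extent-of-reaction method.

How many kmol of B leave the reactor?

E reacted = 0.377 × 47.31 = 17.84 kmol; ν_E = −1, so ξ = 17.84/1 = 17.84 kmol.
Outlet amounts (n = n₀ + ν ξ):
  B: 75.7 − 1(17.84) = 57.87
  E: 47.31 − 1(17.84) = 29.48
  C: 0 + 1(17.84) = 17.84
  A: 0 + 1(17.84) = 17.84
  D: 107.8 (inert)

57.9 kmol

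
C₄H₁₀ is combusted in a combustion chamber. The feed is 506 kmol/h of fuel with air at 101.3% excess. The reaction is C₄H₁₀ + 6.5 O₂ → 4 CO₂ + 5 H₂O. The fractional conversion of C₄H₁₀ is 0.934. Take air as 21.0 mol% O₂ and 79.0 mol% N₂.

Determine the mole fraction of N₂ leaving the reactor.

0.761

Stoichiometric O₂ = 6.5 × 506 = 3289 kmol/h; O₂ fed = 3289 × 2.013 = 6621 kmol/h.
N₂ fed = 6621 × 79/21 = 24910 kmol/h.
Fuel reacted = 0.934 × 506 → ξ = 472.6 kmol/h.
Outlet (n = n₀ + ν ξ):
  C₄H₁₀: 506 − 1(472.6) = 33.4
  O₂: 6621 − 6.5(472.6) = 3549
  N₂: 24910 (inert)
  CO₂: 0 + 4(472.6) = 1890
  H₂O: 0 + 5(472.6) = 2363
Total out = 32740 kmol/h; y_N₂ = 24910 / 32740 = 0.7607.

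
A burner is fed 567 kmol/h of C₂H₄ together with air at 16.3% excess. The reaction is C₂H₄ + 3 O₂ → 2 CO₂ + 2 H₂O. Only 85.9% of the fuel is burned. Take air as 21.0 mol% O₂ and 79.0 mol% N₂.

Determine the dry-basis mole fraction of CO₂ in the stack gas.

Stoichiometric O₂ = 3 × 567 = 1701 kmol/h; O₂ fed = 1701 × 1.163 = 1978 kmol/h.
N₂ fed = 1978 × 79/21 = 7442 kmol/h.
Fuel reacted = 0.859 × 567 → ξ = 487.1 kmol/h.
Outlet (n = n₀ + ν ξ):
  C₂H₄: 567 − 1(487.1) = 79.95
  O₂: 1978 − 3(487.1) = 517.1
  N₂: 7442 (inert)
  CO₂: 0 + 2(487.1) = 974.1
  H₂O: 0 + 2(487.1) = 974.1
Dry total = 9013 kmol/h; y_CO₂ (dry) = 974.1 / 9013 = 0.1081.

0.108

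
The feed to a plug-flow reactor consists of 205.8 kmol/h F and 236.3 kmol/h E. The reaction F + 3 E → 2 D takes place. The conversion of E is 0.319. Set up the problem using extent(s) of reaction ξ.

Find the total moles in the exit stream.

392 kmol/h

E reacted = 0.319 × 236.3 = 75.38 kmol/h; ν_E = −3, so ξ = 75.38/3 = 25.13 kmol/h.
Outlet amounts (n = n₀ + ν ξ):
  F: 205.8 − 1(25.13) = 180.7
  E: 236.3 − 3(25.13) = 160.9
  D: 0 + 2(25.13) = 50.25
Total out = 180.7 + 160.9 + 50.25 = 391.8 kmol/h.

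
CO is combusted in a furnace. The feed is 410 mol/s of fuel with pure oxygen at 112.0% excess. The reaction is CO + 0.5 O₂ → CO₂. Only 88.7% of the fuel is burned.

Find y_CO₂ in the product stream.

Stoichiometric O₂ = 0.5 × 410 = 205 mol/s; O₂ fed = 205 × 2.120 = 434.6 mol/s.
Fuel reacted = 0.887 × 410 → ξ = 363.7 mol/s.
Outlet (n = n₀ + ν ξ):
  CO: 410 − 1(363.7) = 46.33
  O₂: 434.6 − 0.5(363.7) = 252.8
  CO₂: 0 + 1(363.7) = 363.7
Total out = 662.8 mol/s; y_CO₂ = 363.7 / 662.8 = 0.5487.

0.549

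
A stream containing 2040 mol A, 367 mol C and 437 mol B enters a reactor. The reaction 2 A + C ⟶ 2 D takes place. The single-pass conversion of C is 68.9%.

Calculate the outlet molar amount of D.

C reacted = 0.689 × 367 = 252.9 mol; ν_C = −1, so ξ = 252.9/1 = 252.9 mol.
Outlet amounts (n = n₀ + ν ξ):
  A: 2040 − 2(252.9) = 1534
  C: 367 − 1(252.9) = 114.1
  D: 0 + 2(252.9) = 505.7
  B: 437 (inert)

506 mol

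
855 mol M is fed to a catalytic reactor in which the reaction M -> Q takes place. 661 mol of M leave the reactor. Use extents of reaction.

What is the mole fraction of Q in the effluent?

For M: n = n₀ − 1ξ → 661 = 855 − 1ξ, giving ξ = 194 mol.
Outlet amounts (n = n₀ + ν ξ):
  M: 855 − 1(194) = 661
  Q: 0 + 1(194) = 194
Total out = 855 mol; y_Q = 194 / 855 = 0.2269.

0.227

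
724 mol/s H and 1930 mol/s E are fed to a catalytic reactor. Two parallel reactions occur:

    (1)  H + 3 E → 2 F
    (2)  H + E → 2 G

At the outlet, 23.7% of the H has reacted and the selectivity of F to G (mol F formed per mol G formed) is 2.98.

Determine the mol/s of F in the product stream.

257 mol/s

Conversion of H: H consumed = 0.237 × 724 = 171.6 mol/s = 1ξ₁ + 1ξ₂.
Selectivity: 2ξ₁ / (2ξ₂) = 2.98 → ξ₁ = 2.98 ξ₂.
Substitute: (1·2.98 + 1) ξ₂ = 171.6 → ξ₂ = 43.11 mol/s, ξ₁ = 128.5 mol/s.
Outlet amounts (n = n₀ + Σ ν·ξ):
  H: 724 − 1(128.5) − 1(43.11) = 552.4
  E: 1930 − 3(128.5) − 1(43.11) = 1501
  F: 0 + 2(128.5) = 257
  G: 0 + 2(43.11) = 86.23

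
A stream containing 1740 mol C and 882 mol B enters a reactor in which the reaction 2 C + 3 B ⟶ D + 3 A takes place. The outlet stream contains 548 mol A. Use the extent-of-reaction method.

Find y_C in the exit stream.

0.564

For A: n = n₀ + 3ξ → 548 = 0 + 3ξ, giving ξ = 182.7 mol.
Outlet amounts (n = n₀ + ν ξ):
  C: 1740 − 2(182.7) = 1375
  B: 882 − 3(182.7) = 334
  D: 0 + 1(182.7) = 182.7
  A: 0 + 3(182.7) = 548
Total out = 2439 mol; y_C = 1375 / 2439 = 0.5635.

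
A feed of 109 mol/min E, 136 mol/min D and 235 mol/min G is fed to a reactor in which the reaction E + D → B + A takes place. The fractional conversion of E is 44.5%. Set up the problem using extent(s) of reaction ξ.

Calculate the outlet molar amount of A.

E reacted = 0.445 × 109 = 48.51 mol/min; ν_E = −1, so ξ = 48.51/1 = 48.51 mol/min.
Outlet amounts (n = n₀ + ν ξ):
  E: 109 − 1(48.51) = 60.49
  D: 136 − 1(48.51) = 87.5
  B: 0 + 1(48.51) = 48.51
  A: 0 + 1(48.51) = 48.51
  G: 235 (inert)

48.5 mol/min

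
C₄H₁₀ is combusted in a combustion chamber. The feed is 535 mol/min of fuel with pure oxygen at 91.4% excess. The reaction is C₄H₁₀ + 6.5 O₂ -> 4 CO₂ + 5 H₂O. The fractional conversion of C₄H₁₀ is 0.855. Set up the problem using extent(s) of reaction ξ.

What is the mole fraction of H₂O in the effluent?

0.29

Stoichiometric O₂ = 6.5 × 535 = 3478 mol/min; O₂ fed = 3478 × 1.914 = 6656 mol/min.
Fuel reacted = 0.855 × 535 → ξ = 457.4 mol/min.
Outlet (n = n₀ + ν ξ):
  C₄H₁₀: 535 − 1(457.4) = 77.57
  O₂: 6656 − 6.5(457.4) = 3683
  CO₂: 0 + 4(457.4) = 1830
  H₂O: 0 + 5(457.4) = 2287
Total out = 7877 mol/min; y_H₂O = 2287 / 7877 = 0.2904.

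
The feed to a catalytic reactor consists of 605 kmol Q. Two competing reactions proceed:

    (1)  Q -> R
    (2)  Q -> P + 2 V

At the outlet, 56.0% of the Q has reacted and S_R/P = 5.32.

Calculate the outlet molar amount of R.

285 kmol

Conversion of Q: Q consumed = 0.56 × 605 = 338.8 kmol = 1ξ₁ + 1ξ₂.
Selectivity: 1ξ₁ / (1ξ₂) = 5.32 → ξ₁ = 5.32 ξ₂.
Substitute: (1·5.32 + 1) ξ₂ = 338.8 → ξ₂ = 53.61 kmol, ξ₁ = 285.2 kmol.
Outlet amounts (n = n₀ + Σ ν·ξ):
  Q: 605 − 1(285.2) − 1(53.61) = 266.2
  R: 0 + 1(285.2) = 285.2
  P: 0 + 1(53.61) = 53.61
  V: 0 + 2(53.61) = 107.2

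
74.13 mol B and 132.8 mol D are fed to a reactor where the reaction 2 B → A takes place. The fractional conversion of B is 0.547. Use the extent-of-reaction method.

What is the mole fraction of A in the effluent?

B reacted = 0.547 × 74.13 = 40.55 mol; ν_B = −2, so ξ = 40.55/2 = 20.27 mol.
Outlet amounts (n = n₀ + ν ξ):
  B: 74.13 − 2(20.27) = 33.58
  A: 0 + 1(20.27) = 20.27
  D: 132.8 (inert)
Total out = 186.7 mol; y_A = 20.27 / 186.7 = 0.1086.

0.109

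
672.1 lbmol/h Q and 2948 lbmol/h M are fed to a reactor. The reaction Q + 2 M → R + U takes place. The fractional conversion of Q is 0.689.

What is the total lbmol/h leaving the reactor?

Q reacted = 0.689 × 672.1 = 463.1 lbmol/h; ν_Q = −1, so ξ = 463.1/1 = 463.1 lbmol/h.
Outlet amounts (n = n₀ + ν ξ):
  Q: 672.1 − 1(463.1) = 209
  M: 2948 − 2(463.1) = 2022
  R: 0 + 1(463.1) = 463.1
  U: 0 + 1(463.1) = 463.1
Total out = 209 + 2022 + 463.1 + 463.1 = 3157 lbmol/h.

3160 lbmol/h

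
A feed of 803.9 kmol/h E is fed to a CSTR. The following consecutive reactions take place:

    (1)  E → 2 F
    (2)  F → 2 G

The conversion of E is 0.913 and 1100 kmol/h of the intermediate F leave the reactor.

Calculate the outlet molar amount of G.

Conversion of E: E consumed = 1ξ₁ = 0.913 × 803.9 → ξ₁ = 734 kmol/h.
F balance: n_F = 0 + 2ξ₁ − 1ξ₂ = 1100 → ξ₂ = (2·734 − 1100)/1 = 367.9 kmol/h.
Outlet amounts (n = n₀ + Σ ν·ξ):
  E: 803.9 − 1(734) = 69.94
  F: 0 + 2(734) − 1(367.9) = 1100
  G: 0 + 2(367.9) = 735.8

736 kmol/h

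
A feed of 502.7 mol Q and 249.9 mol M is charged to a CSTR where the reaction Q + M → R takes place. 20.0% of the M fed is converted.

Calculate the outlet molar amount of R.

50 mol

M reacted = 0.2 × 249.9 = 49.98 mol; ν_M = −1, so ξ = 49.98/1 = 49.98 mol.
Outlet amounts (n = n₀ + ν ξ):
  Q: 502.7 − 1(49.98) = 452.7
  M: 249.9 − 1(49.98) = 199.9
  R: 0 + 1(49.98) = 49.98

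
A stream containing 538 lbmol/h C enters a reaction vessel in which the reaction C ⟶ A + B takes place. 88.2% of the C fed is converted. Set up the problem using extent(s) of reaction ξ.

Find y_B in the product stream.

C reacted = 0.882 × 538 = 474.5 lbmol/h; ν_C = −1, so ξ = 474.5/1 = 474.5 lbmol/h.
Outlet amounts (n = n₀ + ν ξ):
  C: 538 − 1(474.5) = 63.48
  A: 0 + 1(474.5) = 474.5
  B: 0 + 1(474.5) = 474.5
Total out = 1013 lbmol/h; y_B = 474.5 / 1013 = 0.4687.

0.469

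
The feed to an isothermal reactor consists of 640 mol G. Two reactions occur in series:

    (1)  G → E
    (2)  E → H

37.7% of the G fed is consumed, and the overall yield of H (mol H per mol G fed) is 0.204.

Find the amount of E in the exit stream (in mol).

Conversion of G: G consumed = 1ξ₁ = 0.377 × 640 → ξ₁ = 241.3 mol.
Yield of H: 1ξ₂ / 640 = 0.204 → ξ₂ = 130.6 mol.
Outlet amounts (n = n₀ + Σ ν·ξ):
  G: 640 − 1(241.3) = 398.7
  E: 0 + 1(241.3) − 1(130.6) = 110.7
  H: 0 + 1(130.6) = 130.6

111 mol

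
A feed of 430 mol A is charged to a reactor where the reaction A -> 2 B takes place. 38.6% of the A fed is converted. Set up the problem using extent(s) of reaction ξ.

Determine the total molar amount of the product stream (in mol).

A reacted = 0.386 × 430 = 166 mol; ν_A = −1, so ξ = 166/1 = 166 mol.
Outlet amounts (n = n₀ + ν ξ):
  A: 430 − 1(166) = 264
  B: 0 + 2(166) = 332
Total out = 264 + 332 = 596 mol.

596 mol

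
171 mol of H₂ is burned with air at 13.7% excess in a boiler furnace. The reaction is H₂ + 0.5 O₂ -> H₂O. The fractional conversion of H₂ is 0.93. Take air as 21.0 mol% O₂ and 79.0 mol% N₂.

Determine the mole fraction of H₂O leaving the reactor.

0.287

Stoichiometric O₂ = 0.5 × 171 = 85.5 mol; O₂ fed = 85.5 × 1.137 = 97.21 mol.
N₂ fed = 97.21 × 79/21 = 365.7 mol.
Fuel reacted = 0.93 × 171 → ξ = 159 mol.
Outlet (n = n₀ + ν ξ):
  H₂: 171 − 1(159) = 11.97
  O₂: 97.21 − 0.5(159) = 17.7
  N₂: 365.7 (inert)
  H₂O: 0 + 1(159) = 159
Total out = 554.4 mol; y_H₂O = 159 / 554.4 = 0.2868.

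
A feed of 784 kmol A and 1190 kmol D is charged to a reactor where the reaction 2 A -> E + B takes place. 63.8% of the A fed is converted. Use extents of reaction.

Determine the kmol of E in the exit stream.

250 kmol

A reacted = 0.638 × 784 = 500.2 kmol; ν_A = −2, so ξ = 500.2/2 = 250.1 kmol.
Outlet amounts (n = n₀ + ν ξ):
  A: 784 − 2(250.1) = 283.8
  E: 0 + 1(250.1) = 250.1
  B: 0 + 1(250.1) = 250.1
  D: 1190 (inert)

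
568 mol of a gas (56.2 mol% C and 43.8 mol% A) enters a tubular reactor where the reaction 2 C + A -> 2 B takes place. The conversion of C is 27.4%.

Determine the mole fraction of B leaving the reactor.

0.167

C reacted = 0.274 × 319.2 = 87.47 mol; ν_C = −2, so ξ = 87.47/2 = 43.73 mol.
Outlet amounts (n = n₀ + ν ξ):
  C: 319.2 − 2(43.73) = 231.8
  A: 248.8 − 1(43.73) = 205.1
  B: 0 + 2(43.73) = 87.47
Total out = 524.3 mol; y_B = 87.47 / 524.3 = 0.1668.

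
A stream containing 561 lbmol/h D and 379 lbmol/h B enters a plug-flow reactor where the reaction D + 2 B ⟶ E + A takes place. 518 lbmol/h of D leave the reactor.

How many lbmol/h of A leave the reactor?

For D: n = n₀ − 1ξ → 518 = 561 − 1ξ, giving ξ = 43 lbmol/h.
Outlet amounts (n = n₀ + ν ξ):
  D: 561 − 1(43) = 518
  B: 379 − 2(43) = 293
  E: 0 + 1(43) = 43
  A: 0 + 1(43) = 43

43 lbmol/h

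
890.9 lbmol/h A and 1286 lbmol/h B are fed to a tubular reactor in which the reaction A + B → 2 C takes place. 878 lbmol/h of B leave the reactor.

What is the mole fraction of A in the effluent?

For B: n = n₀ − 1ξ → 878 = 1286 − 1ξ, giving ξ = 408 lbmol/h.
Outlet amounts (n = n₀ + ν ξ):
  A: 890.9 − 1(408) = 482.9
  B: 1286 − 1(408) = 878
  C: 0 + 2(408) = 816
Total out = 2177 lbmol/h; y_A = 482.9 / 2177 = 0.2218.

0.222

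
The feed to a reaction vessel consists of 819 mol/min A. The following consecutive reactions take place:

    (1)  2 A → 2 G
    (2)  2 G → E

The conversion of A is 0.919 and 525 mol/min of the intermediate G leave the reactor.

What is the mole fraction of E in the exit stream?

Conversion of A: A consumed = 2ξ₁ = 0.919 × 819 → ξ₁ = 376.3 mol/min.
G balance: n_G = 0 + 2ξ₁ − 2ξ₂ = 525 → ξ₂ = (2·376.3 − 525)/2 = 113.8 mol/min.
Outlet amounts (n = n₀ + Σ ν·ξ):
  A: 819 − 2(376.3) = 66.34
  G: 0 + 2(376.3) − 2(113.8) = 525
  E: 0 + 1(113.8) = 113.8
Total out = 705.2 mol/min; y_E = 113.8 / 705.2 = 0.1614.

0.161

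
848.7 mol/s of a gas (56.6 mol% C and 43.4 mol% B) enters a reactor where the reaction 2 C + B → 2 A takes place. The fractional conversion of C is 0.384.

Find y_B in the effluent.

C reacted = 0.384 × 480.4 = 184.5 mol/s; ν_C = −2, so ξ = 184.5/2 = 92.23 mol/s.
Outlet amounts (n = n₀ + ν ξ):
  C: 480.4 − 2(92.23) = 295.9
  B: 368.3 − 1(92.23) = 276.1
  A: 0 + 2(92.23) = 184.5
Total out = 756.5 mol/s; y_B = 276.1 / 756.5 = 0.365.

0.365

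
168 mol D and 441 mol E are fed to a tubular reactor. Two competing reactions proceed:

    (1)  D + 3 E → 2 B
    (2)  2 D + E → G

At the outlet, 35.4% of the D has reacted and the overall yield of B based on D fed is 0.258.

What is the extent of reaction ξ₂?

ξ₂ = 18.9 mol

Yield of B: 2ξ₁ / 168 = 0.258 → ξ₁ = 21.67 mol.
Conversion of D: 1ξ₁ + 2ξ₂ = 0.354 × 168 = 59.47 → ξ₂ = 18.9 mol.
Outlet amounts (n = n₀ + Σ ν·ξ):
  D: 168 − 1(21.67) − 2(18.9) = 108.5
  E: 441 − 3(21.67) − 1(18.9) = 357.1
  B: 0 + 2(21.67) = 43.34
  G: 0 + 1(18.9) = 18.9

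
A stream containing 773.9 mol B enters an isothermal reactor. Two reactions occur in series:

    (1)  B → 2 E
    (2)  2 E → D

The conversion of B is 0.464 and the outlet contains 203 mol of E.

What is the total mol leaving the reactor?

875 mol

Conversion of B: B consumed = 1ξ₁ = 0.464 × 773.9 → ξ₁ = 359.1 mol.
E balance: n_E = 0 + 2ξ₁ − 2ξ₂ = 203 → ξ₂ = (2·359.1 − 203)/2 = 257.6 mol.
Outlet amounts (n = n₀ + Σ ν·ξ):
  B: 773.9 − 1(359.1) = 414.8
  E: 0 + 2(359.1) − 2(257.6) = 203
  D: 0 + 1(257.6) = 257.6
Total out = 414.8 + 203 + 257.6 = 875.4 mol.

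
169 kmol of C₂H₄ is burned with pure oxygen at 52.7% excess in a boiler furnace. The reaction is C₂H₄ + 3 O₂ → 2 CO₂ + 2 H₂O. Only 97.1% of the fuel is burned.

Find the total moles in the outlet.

943 kmol

Stoichiometric O₂ = 3 × 169 = 507 kmol; O₂ fed = 507 × 1.527 = 774.2 kmol.
Fuel reacted = 0.971 × 169 → ξ = 164.1 kmol.
Outlet (n = n₀ + ν ξ):
  C₂H₄: 169 − 1(164.1) = 4.901
  O₂: 774.2 − 3(164.1) = 281.9
  CO₂: 0 + 2(164.1) = 328.2
  H₂O: 0 + 2(164.1) = 328.2
Total out = 4.901 + 281.9 + 328.2 + 328.2 = 943.2 kmol.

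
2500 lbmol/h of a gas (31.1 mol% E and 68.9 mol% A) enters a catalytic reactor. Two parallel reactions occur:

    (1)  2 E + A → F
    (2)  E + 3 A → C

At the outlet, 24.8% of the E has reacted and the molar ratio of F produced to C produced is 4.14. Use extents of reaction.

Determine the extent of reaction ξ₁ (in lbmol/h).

Conversion of E: E consumed = 0.248 × 777.5 = 192.8 lbmol/h = 2ξ₁ + 1ξ₂.
Selectivity: 1ξ₁ / (1ξ₂) = 4.14 → ξ₁ = 4.14 ξ₂.
Substitute: (2·4.14 + 1) ξ₂ = 192.8 → ξ₂ = 20.78 lbmol/h, ξ₁ = 86.02 lbmol/h.
Outlet amounts (n = n₀ + Σ ν·ξ):
  E: 777.5 − 2(86.02) − 1(20.78) = 584.7
  A: 1722 − 1(86.02) − 3(20.78) = 1574
  F: 0 + 1(86.02) = 86.02
  C: 0 + 1(20.78) = 20.78

ξ₁ = 86 lbmol/h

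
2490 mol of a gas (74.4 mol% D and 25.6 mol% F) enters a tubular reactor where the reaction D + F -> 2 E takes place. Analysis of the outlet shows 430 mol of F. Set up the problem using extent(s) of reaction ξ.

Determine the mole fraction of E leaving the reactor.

For F: n = n₀ − 1ξ → 430 = 637.4 − 1ξ, giving ξ = 207.4 mol.
Outlet amounts (n = n₀ + ν ξ):
  D: 1853 − 1(207.4) = 1645
  F: 637.4 − 1(207.4) = 430
  E: 0 + 2(207.4) = 414.9
Total out = 2490 mol; y_E = 414.9 / 2490 = 0.1666.

0.167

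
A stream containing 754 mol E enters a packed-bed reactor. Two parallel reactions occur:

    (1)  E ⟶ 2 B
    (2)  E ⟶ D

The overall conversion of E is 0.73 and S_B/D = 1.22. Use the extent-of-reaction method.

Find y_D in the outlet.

0.355

Conversion of E: E consumed = 0.73 × 754 = 550.4 mol = 1ξ₁ + 1ξ₂.
Selectivity: 2ξ₁ / (1ξ₂) = 1.22 → ξ₁ = 0.61 ξ₂.
Substitute: (1·0.61 + 1) ξ₂ = 550.4 → ξ₂ = 341.9 mol, ξ₁ = 208.5 mol.
Outlet amounts (n = n₀ + Σ ν·ξ):
  E: 754 − 1(208.5) − 1(341.9) = 203.6
  B: 0 + 2(208.5) = 417.1
  D: 0 + 1(341.9) = 341.9
Total out = 962.5 mol; y_D = 341.9 / 962.5 = 0.3552.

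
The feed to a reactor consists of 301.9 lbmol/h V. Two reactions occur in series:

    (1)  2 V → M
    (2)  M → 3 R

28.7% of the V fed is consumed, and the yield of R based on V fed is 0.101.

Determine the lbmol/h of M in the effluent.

Conversion of V: V consumed = 2ξ₁ = 0.287 × 301.9 → ξ₁ = 43.32 lbmol/h.
Yield of R: 3ξ₂ / 301.9 = 0.101 → ξ₂ = 10.16 lbmol/h.
Outlet amounts (n = n₀ + Σ ν·ξ):
  V: 301.9 − 2(43.32) = 215.3
  M: 0 + 1(43.32) − 1(10.16) = 33.16
  R: 0 + 3(10.16) = 30.49

33.2 lbmol/h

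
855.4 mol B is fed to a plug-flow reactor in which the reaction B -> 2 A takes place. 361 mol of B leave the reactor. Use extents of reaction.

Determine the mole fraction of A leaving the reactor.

0.733

For B: n = n₀ − 1ξ → 361 = 855.4 − 1ξ, giving ξ = 494.4 mol.
Outlet amounts (n = n₀ + ν ξ):
  B: 855.4 − 1(494.4) = 361
  A: 0 + 2(494.4) = 988.8
Total out = 1350 mol; y_A = 988.8 / 1350 = 0.7326.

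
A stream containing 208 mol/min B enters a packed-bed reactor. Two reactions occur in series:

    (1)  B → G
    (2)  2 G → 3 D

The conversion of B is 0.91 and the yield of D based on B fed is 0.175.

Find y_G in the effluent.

0.75

Conversion of B: B consumed = 1ξ₁ = 0.91 × 208 → ξ₁ = 189.3 mol/min.
Yield of D: 3ξ₂ / 208 = 0.175 → ξ₂ = 12.13 mol/min.
Outlet amounts (n = n₀ + Σ ν·ξ):
  B: 208 − 1(189.3) = 18.72
  G: 0 + 1(189.3) − 2(12.13) = 165
  D: 0 + 3(12.13) = 36.4
Total out = 220.1 mol/min; y_G = 165 / 220.1 = 0.7496.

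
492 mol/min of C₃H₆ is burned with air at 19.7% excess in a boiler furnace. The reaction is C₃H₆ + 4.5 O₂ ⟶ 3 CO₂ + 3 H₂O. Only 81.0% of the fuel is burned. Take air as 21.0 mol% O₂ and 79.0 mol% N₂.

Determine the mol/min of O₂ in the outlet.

Stoichiometric O₂ = 4.5 × 492 = 2214 mol/min; O₂ fed = 2214 × 1.197 = 2650 mol/min.
N₂ fed = 2650 × 79/21 = 9970 mol/min.
Fuel reacted = 0.81 × 492 → ξ = 398.5 mol/min.
Outlet (n = n₀ + ν ξ):
  C₃H₆: 492 − 1(398.5) = 93.48
  O₂: 2650 − 4.5(398.5) = 856.8
  N₂: 9970 (inert)
  CO₂: 0 + 3(398.5) = 1196
  H₂O: 0 + 3(398.5) = 1196

857 mol/min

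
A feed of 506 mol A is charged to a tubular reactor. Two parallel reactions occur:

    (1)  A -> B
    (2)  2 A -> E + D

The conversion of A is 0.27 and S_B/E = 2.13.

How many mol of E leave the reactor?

Conversion of A: A consumed = 0.27 × 506 = 136.6 mol = 1ξ₁ + 2ξ₂.
Selectivity: 1ξ₁ / (1ξ₂) = 2.13 → ξ₁ = 2.13 ξ₂.
Substitute: (1·2.13 + 2) ξ₂ = 136.6 → ξ₂ = 33.08 mol, ξ₁ = 70.46 mol.
Outlet amounts (n = n₀ + Σ ν·ξ):
  A: 506 − 1(70.46) − 2(33.08) = 369.4
  B: 0 + 1(70.46) = 70.46
  E: 0 + 1(33.08) = 33.08
  D: 0 + 1(33.08) = 33.08

33.1 mol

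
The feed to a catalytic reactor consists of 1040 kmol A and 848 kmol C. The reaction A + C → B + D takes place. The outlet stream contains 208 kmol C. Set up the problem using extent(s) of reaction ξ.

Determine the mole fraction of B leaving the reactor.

0.339

For C: n = n₀ − 1ξ → 208 = 848 − 1ξ, giving ξ = 640 kmol.
Outlet amounts (n = n₀ + ν ξ):
  A: 1040 − 1(640) = 400
  C: 848 − 1(640) = 208
  B: 0 + 1(640) = 640
  D: 0 + 1(640) = 640
Total out = 1888 kmol; y_B = 640 / 1888 = 0.339.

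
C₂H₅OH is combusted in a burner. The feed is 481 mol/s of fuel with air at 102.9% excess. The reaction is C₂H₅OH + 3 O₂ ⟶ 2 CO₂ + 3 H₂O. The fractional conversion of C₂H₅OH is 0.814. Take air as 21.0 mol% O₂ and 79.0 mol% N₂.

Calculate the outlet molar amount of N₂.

Stoichiometric O₂ = 3 × 481 = 1443 mol/s; O₂ fed = 1443 × 2.029 = 2928 mol/s.
N₂ fed = 2928 × 79/21 = 11010 mol/s.
Fuel reacted = 0.814 × 481 → ξ = 391.5 mol/s.
Outlet (n = n₀ + ν ξ):
  C₂H₅OH: 481 − 1(391.5) = 89.47
  O₂: 2928 − 3(391.5) = 1753
  N₂: 11010 (inert)
  CO₂: 0 + 2(391.5) = 783.1
  H₂O: 0 + 3(391.5) = 1175

11000 mol/s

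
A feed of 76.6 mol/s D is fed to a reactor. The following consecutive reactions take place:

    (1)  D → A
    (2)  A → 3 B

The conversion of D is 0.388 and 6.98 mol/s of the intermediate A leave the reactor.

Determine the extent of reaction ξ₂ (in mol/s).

Conversion of D: D consumed = 1ξ₁ = 0.388 × 76.6 → ξ₁ = 29.72 mol/s.
A balance: n_A = 0 + 1ξ₁ − 1ξ₂ = 6.98 → ξ₂ = (1·29.72 − 6.98)/1 = 22.74 mol/s.
Outlet amounts (n = n₀ + Σ ν·ξ):
  D: 76.6 − 1(29.72) = 46.88
  A: 0 + 1(29.72) − 1(22.74) = 6.98
  B: 0 + 3(22.74) = 68.22

ξ₂ = 22.7 mol/s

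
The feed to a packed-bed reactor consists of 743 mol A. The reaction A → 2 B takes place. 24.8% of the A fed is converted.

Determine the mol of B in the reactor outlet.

A reacted = 0.248 × 743 = 184.3 mol; ν_A = −1, so ξ = 184.3/1 = 184.3 mol.
Outlet amounts (n = n₀ + ν ξ):
  A: 743 − 1(184.3) = 558.7
  B: 0 + 2(184.3) = 368.5

369 mol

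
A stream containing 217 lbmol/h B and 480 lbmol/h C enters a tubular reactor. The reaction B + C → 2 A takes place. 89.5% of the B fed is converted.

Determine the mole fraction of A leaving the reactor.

0.557

B reacted = 0.895 × 217 = 194.2 lbmol/h; ν_B = −1, so ξ = 194.2/1 = 194.2 lbmol/h.
Outlet amounts (n = n₀ + ν ξ):
  B: 217 − 1(194.2) = 22.78
  C: 480 − 1(194.2) = 285.8
  A: 0 + 2(194.2) = 388.4
Total out = 697 lbmol/h; y_A = 388.4 / 697 = 0.5573.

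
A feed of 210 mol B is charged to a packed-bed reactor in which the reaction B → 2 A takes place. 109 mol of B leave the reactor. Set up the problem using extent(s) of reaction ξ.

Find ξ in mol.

For B: n = n₀ − 1ξ → 109 = 210 − 1ξ, giving ξ = 101 mol.
Outlet amounts (n = n₀ + ν ξ):
  B: 210 − 1(101) = 109
  A: 0 + 2(101) = 202

ξ = 101 mol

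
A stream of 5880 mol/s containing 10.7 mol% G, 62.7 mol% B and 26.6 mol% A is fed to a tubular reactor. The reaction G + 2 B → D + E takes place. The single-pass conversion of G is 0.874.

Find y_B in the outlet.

0.485

G reacted = 0.874 × 629.2 = 549.9 mol/s; ν_G = −1, so ξ = 549.9/1 = 549.9 mol/s.
Outlet amounts (n = n₀ + ν ξ):
  G: 629.2 − 1(549.9) = 79.27
  B: 3687 − 2(549.9) = 2587
  D: 0 + 1(549.9) = 549.9
  E: 0 + 1(549.9) = 549.9
  A: 1564 (inert)
Total out = 5330 mol/s; y_B = 2587 / 5330 = 0.4854.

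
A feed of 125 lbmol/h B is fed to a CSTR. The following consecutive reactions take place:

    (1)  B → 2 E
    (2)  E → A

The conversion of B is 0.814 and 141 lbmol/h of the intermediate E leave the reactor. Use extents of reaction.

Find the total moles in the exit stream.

227 lbmol/h

Conversion of B: B consumed = 1ξ₁ = 0.814 × 125 → ξ₁ = 101.8 lbmol/h.
E balance: n_E = 0 + 2ξ₁ − 1ξ₂ = 141 → ξ₂ = (2·101.8 − 141)/1 = 62.5 lbmol/h.
Outlet amounts (n = n₀ + Σ ν·ξ):
  B: 125 − 1(101.8) = 23.25
  E: 0 + 2(101.8) − 1(62.5) = 141
  A: 0 + 1(62.5) = 62.5
Total out = 23.25 + 141 + 62.5 = 226.8 lbmol/h.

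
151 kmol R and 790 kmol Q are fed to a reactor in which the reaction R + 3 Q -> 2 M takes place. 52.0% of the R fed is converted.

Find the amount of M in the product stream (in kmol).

R reacted = 0.52 × 151 = 78.52 kmol; ν_R = −1, so ξ = 78.52/1 = 78.52 kmol.
Outlet amounts (n = n₀ + ν ξ):
  R: 151 − 1(78.52) = 72.48
  Q: 790 − 3(78.52) = 554.4
  M: 0 + 2(78.52) = 157

157 kmol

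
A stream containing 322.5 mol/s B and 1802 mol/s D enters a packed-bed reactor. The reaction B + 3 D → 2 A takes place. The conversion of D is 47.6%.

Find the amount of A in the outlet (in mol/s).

572 mol/s

D reacted = 0.476 × 1802 = 857.8 mol/s; ν_D = −3, so ξ = 857.8/3 = 285.9 mol/s.
Outlet amounts (n = n₀ + ν ξ):
  B: 322.5 − 1(285.9) = 36.58
  D: 1802 − 3(285.9) = 944.2
  A: 0 + 2(285.9) = 571.8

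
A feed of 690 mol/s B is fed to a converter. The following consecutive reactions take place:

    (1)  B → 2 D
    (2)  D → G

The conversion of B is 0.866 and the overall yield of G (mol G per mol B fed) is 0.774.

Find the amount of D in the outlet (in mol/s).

Conversion of B: B consumed = 1ξ₁ = 0.866 × 690 → ξ₁ = 597.5 mol/s.
Yield of G: 1ξ₂ / 690 = 0.774 → ξ₂ = 534.1 mol/s.
Outlet amounts (n = n₀ + Σ ν·ξ):
  B: 690 − 1(597.5) = 92.46
  D: 0 + 2(597.5) − 1(534.1) = 661
  G: 0 + 1(534.1) = 534.1

661 mol/s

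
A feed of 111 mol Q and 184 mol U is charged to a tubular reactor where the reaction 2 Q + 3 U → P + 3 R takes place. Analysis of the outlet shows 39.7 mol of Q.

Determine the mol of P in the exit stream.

For Q: n = n₀ − 2ξ → 39.7 = 111 − 2ξ, giving ξ = 35.65 mol.
Outlet amounts (n = n₀ + ν ξ):
  Q: 111 − 2(35.65) = 39.7
  U: 184 − 3(35.65) = 77.05
  P: 0 + 1(35.65) = 35.65
  R: 0 + 3(35.65) = 106.9

35.6 mol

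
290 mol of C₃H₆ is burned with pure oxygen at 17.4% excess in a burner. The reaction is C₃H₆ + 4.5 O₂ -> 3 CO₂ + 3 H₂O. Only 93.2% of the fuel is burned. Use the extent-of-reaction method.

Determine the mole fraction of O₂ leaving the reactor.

Stoichiometric O₂ = 4.5 × 290 = 1305 mol; O₂ fed = 1305 × 1.174 = 1532 mol.
Fuel reacted = 0.932 × 290 → ξ = 270.3 mol.
Outlet (n = n₀ + ν ξ):
  C₃H₆: 290 − 1(270.3) = 19.72
  O₂: 1532 − 4.5(270.3) = 315.8
  CO₂: 0 + 3(270.3) = 810.8
  H₂O: 0 + 3(270.3) = 810.8
Total out = 1957 mol; y_O₂ = 315.8 / 1957 = 0.1614.

0.161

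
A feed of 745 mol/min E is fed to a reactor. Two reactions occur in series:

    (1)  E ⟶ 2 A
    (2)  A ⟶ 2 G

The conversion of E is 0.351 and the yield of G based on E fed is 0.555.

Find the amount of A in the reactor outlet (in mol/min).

316 mol/min

Conversion of E: E consumed = 1ξ₁ = 0.351 × 745 → ξ₁ = 261.5 mol/min.
Yield of G: 2ξ₂ / 745 = 0.555 → ξ₂ = 206.7 mol/min.
Outlet amounts (n = n₀ + Σ ν·ξ):
  E: 745 − 1(261.5) = 483.5
  A: 0 + 2(261.5) − 1(206.7) = 316.3
  G: 0 + 2(206.7) = 413.5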